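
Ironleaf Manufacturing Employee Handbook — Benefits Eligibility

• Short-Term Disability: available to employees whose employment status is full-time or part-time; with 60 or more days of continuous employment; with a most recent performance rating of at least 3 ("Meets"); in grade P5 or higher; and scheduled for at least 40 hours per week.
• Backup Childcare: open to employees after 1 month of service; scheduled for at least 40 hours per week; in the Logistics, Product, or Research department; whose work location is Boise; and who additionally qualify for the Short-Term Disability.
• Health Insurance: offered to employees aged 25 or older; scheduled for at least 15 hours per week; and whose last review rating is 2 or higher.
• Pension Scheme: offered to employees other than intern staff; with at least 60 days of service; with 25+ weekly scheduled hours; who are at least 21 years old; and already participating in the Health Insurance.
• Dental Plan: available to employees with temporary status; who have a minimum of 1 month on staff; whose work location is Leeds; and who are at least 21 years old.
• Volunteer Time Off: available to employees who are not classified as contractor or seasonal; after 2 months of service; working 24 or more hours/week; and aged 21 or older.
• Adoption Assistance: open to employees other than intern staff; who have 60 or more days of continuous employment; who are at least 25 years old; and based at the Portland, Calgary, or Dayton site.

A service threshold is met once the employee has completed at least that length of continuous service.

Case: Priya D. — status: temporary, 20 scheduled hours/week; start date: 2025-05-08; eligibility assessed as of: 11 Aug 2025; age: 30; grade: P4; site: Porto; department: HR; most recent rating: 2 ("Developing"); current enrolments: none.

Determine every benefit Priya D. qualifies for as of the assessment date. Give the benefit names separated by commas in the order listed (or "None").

Health Insurance

Service from 2025-05-08 to 11 Aug 2025: 95 days.
Short-Term Disability — status temporary ✗ (requires full-time or part-time) → not eligible.
Backup Childcare — service 95 days ≥ 1 month (≈30 days) ✓; 20 hrs/wk < 40 ✗ → not eligible.
Health Insurance — age 30 ≥ 25 ✓; 20 hrs/wk ≥ 15 ✓; rating 2 ≥ 2 ✓ → eligible.
Pension Scheme — status temporary ✓ (not excluded); service 95 days ≥ 60 days ✓; 20 hrs/wk < 25 ✗ → not eligible.
Dental Plan — status temporary ✓; service 95 days ≥ 1 month (≈30 days) ✓; site Porto ✗ (not Leeds) → not eligible.
Volunteer Time Off — status temporary ✓ (not excluded); service 95 days ≥ 2 months (≈60 days) ✓; 20 hrs/wk < 24 ✗ → not eligible.
Adoption Assistance — status temporary ✓ (not excluded); service 95 days ≥ 60 days ✓; age 30 ≥ 25 ✓; site Porto ✗ (not Portland, Calgary, or Dayton) → not eligible.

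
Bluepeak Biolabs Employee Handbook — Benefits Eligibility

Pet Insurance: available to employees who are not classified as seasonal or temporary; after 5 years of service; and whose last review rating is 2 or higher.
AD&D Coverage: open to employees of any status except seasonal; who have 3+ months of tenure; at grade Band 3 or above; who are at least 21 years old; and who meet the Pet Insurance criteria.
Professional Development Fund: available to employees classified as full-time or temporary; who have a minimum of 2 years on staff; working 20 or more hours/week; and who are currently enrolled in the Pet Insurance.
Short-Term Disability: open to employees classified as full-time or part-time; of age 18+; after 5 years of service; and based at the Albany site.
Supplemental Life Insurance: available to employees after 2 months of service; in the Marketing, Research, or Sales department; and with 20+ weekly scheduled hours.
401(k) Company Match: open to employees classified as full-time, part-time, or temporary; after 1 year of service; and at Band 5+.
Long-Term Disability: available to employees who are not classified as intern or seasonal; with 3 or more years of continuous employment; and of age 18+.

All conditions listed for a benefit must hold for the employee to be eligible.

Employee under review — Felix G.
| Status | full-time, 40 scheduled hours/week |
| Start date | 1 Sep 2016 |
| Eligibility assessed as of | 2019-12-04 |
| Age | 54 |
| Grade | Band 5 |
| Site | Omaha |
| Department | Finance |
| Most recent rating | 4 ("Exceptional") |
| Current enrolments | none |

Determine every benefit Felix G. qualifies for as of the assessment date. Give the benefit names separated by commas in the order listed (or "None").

Service from 1 Sep 2016 to 2019-12-04: 1189 days.
Pet Insurance — status full-time ✓ (not excluded); service 1189 days < 5 years (≈1825 days) ✗ → not eligible.
AD&D Coverage — status full-time ✓ (not excluded); service 1189 days ≥ 3 months (≈90 days) ✓; grade Band 5 ≥ Band 3 ✓; age 54 ≥ 21 ✓; not eligible for Pet Insurance ✗ → not eligible.
Professional Development Fund — status full-time ✓; service 1189 days ≥ 2 years (≈730 days) ✓; 40 hrs/wk ≥ 20 ✓; not enrolled in Pet Insurance ✗ → not eligible.
Short-Term Disability — status full-time ✓; age 54 ≥ 18 ✓; service 1189 days < 5 years (≈1825 days) ✗ → not eligible.
Supplemental Life Insurance — service 1189 days ≥ 2 months (≈60 days) ✓; dept Finance ✗ → not eligible.
401(k) Company Match — status full-time ✓; service 1189 days ≥ 1 year (≈365 days) ✓; grade Band 5 ≥ Band 5 ✓ → eligible.
Long-Term Disability — status full-time ✓ (not excluded); service 1189 days ≥ 3 years (≈1095 days) ✓; age 54 ≥ 18 ✓ → eligible.

401(k) Company Match, Long-Term Disability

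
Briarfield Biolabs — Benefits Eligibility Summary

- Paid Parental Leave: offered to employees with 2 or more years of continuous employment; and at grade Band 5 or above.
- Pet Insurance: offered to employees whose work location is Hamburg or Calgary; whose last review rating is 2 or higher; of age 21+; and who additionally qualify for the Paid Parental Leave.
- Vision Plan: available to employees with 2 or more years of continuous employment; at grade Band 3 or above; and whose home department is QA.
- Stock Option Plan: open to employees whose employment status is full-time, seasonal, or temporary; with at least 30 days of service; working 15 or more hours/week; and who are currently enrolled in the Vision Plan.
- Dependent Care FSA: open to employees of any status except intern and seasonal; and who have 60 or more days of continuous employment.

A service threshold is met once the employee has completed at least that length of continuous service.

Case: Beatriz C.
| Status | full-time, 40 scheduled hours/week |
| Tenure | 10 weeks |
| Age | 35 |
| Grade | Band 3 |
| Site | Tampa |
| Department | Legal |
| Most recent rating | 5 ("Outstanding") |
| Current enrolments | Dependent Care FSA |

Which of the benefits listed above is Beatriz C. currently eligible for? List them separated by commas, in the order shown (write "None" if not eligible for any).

Dependent Care FSA

Paid Parental Leave — service 10 weeks < 2 years (≈730 days) ✗ → not eligible.
Pet Insurance — site Tampa ✗ (not Hamburg or Calgary) → not eligible.
Vision Plan — service 10 weeks < 2 years (≈730 days) ✗ → not eligible.
Stock Option Plan — status full-time ✓; service 10 weeks ≥ 30 days ✓; 40 hrs/wk ≥ 15 ✓; not enrolled in Vision Plan ✗ → not eligible.
Dependent Care FSA — status full-time ✓ (not excluded); service 10 weeks ≥ 60 days ✓ → eligible.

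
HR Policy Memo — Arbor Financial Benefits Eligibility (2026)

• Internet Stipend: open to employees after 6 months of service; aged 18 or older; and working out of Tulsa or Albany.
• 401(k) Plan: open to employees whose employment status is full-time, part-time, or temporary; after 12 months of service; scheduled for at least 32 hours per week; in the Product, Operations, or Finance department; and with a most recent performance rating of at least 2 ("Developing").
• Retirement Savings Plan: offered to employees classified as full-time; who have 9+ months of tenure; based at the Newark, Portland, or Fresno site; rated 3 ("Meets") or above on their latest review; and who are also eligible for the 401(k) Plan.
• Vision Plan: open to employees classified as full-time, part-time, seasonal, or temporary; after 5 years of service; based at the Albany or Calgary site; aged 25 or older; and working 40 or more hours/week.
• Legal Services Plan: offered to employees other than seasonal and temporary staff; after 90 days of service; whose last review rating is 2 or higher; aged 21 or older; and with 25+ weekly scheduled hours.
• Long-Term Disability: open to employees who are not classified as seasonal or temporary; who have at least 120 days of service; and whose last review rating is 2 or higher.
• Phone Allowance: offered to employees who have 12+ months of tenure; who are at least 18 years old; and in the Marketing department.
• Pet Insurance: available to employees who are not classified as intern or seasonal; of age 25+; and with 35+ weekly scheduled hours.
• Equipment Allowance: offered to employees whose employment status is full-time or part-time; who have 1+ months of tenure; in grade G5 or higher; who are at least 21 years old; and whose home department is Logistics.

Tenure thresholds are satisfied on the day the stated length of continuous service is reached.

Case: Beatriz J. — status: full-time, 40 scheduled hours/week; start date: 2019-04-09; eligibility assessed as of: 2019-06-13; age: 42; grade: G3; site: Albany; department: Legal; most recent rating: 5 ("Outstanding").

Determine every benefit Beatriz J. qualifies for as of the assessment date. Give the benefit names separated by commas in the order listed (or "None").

Service from 2019-04-09 to 2019-06-13: 65 days.
Internet Stipend — service 65 days < 6 months (≈180 days) ✗ → not eligible.
401(k) Plan — status full-time ✓; service 65 days < 12 months (≈360 days) ✗ → not eligible.
Retirement Savings Plan — status full-time ✓; service 65 days < 9 months (≈270 days) ✗ → not eligible.
Vision Plan — status full-time ✓; service 65 days < 5 years (≈1825 days) ✗ → not eligible.
Legal Services Plan — status full-time ✓ (not excluded); service 65 days < 90 days ✗ → not eligible.
Long-Term Disability — status full-time ✓ (not excluded); service 65 days < 120 days ✗ → not eligible.
Phone Allowance — service 65 days < 12 months (≈360 days) ✗ → not eligible.
Pet Insurance — status full-time ✓ (not excluded); age 42 ≥ 25 ✓; 40 hrs/wk ≥ 35 ✓ → eligible.
Equipment Allowance — status full-time ✓; service 65 days ≥ 1 month (≈30 days) ✓; grade G3 < G5 ✗ → not eligible.

Pet Insurance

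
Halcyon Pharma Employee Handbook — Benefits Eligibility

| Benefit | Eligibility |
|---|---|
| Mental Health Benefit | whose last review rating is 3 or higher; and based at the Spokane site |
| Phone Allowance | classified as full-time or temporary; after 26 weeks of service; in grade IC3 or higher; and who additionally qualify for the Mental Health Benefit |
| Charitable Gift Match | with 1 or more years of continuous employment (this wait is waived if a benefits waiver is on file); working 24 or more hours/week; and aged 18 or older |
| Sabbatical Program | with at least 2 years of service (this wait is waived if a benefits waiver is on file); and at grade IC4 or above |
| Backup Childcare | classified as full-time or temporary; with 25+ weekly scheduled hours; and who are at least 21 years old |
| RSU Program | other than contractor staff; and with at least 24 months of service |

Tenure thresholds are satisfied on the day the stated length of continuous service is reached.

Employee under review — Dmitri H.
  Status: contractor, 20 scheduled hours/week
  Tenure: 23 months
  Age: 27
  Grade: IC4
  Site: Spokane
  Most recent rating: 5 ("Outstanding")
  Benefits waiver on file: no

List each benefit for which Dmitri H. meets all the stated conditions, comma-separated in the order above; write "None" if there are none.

Mental Health Benefit — rating 5 ≥ 3 ✓; site Spokane ✓ → eligible.
Phone Allowance — status contractor ✗ (requires full-time or temporary) → not eligible.
Charitable Gift Match — no waiver, service 23 months ≥ 1 year (≈365 days) ✓; 20 hrs/wk < 24 ✗ → not eligible.
Sabbatical Program — no waiver, service 23 months < 2 years (≈730 days) ✗ → not eligible.
Backup Childcare — status contractor ✗ (requires full-time or temporary) → not eligible.
RSU Program — status contractor ✗ (excluded) → not eligible.

Mental Health Benefit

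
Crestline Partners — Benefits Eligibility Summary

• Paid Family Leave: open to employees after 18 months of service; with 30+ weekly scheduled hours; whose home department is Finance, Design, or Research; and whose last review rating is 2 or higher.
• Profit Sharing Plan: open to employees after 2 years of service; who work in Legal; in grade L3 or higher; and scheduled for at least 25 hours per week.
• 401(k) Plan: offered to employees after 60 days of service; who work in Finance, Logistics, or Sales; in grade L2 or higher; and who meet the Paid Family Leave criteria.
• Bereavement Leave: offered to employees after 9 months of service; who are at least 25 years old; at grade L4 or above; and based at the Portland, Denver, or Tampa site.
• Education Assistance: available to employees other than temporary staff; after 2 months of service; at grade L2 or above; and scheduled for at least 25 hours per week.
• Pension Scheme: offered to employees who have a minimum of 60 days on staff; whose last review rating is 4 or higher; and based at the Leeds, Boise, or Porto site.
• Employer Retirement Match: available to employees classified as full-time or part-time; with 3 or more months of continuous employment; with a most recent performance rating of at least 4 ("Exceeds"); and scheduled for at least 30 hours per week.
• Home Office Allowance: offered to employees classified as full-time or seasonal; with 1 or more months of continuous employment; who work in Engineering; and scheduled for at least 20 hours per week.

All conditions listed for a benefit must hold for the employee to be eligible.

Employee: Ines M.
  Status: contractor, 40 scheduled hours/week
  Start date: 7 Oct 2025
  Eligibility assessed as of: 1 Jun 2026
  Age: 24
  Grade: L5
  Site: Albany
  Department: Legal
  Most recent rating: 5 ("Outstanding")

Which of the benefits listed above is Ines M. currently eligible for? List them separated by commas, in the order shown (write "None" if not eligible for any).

Education Assistance

Service from 7 Oct 2025 to 1 Jun 2026: 237 days.
Paid Family Leave — service 237 days < 18 months (≈540 days) ✗ → not eligible.
Profit Sharing Plan — service 237 days < 2 years (≈730 days) ✗ → not eligible.
401(k) Plan — service 237 days ≥ 60 days ✓; dept Legal ✗ → not eligible.
Bereavement Leave — service 237 days < 9 months (≈270 days) ✗ → not eligible.
Education Assistance — status contractor ✓ (not excluded); service 237 days ≥ 2 months (≈60 days) ✓; grade L5 ≥ L2 ✓; 40 hrs/wk ≥ 25 ✓ → eligible.
Pension Scheme — service 237 days ≥ 60 days ✓; rating 5 ≥ 4 ✓; site Albany ✗ (not Leeds, Boise, or Porto) → not eligible.
Employer Retirement Match — status contractor ✗ (requires full-time or part-time) → not eligible.
Home Office Allowance — status contractor ✗ (requires full-time or seasonal) → not eligible.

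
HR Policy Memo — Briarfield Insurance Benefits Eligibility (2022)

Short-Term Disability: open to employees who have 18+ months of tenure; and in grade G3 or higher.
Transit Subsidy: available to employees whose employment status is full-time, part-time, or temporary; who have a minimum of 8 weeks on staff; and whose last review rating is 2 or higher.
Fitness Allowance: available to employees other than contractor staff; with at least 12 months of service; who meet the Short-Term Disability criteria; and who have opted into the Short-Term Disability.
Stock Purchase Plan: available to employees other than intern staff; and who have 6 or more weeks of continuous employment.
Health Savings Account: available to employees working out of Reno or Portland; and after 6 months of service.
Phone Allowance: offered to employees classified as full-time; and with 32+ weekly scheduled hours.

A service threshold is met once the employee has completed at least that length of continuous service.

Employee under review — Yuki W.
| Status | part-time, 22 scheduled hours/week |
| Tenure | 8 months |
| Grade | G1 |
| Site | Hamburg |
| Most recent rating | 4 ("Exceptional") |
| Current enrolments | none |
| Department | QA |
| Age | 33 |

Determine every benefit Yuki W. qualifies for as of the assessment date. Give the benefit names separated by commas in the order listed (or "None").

Transit Subsidy, Stock Purchase Plan

Short-Term Disability — service 8 months < 18 months ✗ → not eligible.
Transit Subsidy — status part-time ✓; service 8 months ≥ 8 weeks (≈56 days) ✓; rating 4 ≥ 2 ✓ → eligible.
Fitness Allowance — status part-time ✓ (not excluded); service 8 months < 12 months ✗ → not eligible.
Stock Purchase Plan — status part-time ✓ (not excluded); service 8 months ≥ 6 weeks (≈42 days) ✓ → eligible.
Health Savings Account — site Hamburg ✗ (not Reno or Portland) → not eligible.
Phone Allowance — status part-time ✗ (requires full-time) → not eligible.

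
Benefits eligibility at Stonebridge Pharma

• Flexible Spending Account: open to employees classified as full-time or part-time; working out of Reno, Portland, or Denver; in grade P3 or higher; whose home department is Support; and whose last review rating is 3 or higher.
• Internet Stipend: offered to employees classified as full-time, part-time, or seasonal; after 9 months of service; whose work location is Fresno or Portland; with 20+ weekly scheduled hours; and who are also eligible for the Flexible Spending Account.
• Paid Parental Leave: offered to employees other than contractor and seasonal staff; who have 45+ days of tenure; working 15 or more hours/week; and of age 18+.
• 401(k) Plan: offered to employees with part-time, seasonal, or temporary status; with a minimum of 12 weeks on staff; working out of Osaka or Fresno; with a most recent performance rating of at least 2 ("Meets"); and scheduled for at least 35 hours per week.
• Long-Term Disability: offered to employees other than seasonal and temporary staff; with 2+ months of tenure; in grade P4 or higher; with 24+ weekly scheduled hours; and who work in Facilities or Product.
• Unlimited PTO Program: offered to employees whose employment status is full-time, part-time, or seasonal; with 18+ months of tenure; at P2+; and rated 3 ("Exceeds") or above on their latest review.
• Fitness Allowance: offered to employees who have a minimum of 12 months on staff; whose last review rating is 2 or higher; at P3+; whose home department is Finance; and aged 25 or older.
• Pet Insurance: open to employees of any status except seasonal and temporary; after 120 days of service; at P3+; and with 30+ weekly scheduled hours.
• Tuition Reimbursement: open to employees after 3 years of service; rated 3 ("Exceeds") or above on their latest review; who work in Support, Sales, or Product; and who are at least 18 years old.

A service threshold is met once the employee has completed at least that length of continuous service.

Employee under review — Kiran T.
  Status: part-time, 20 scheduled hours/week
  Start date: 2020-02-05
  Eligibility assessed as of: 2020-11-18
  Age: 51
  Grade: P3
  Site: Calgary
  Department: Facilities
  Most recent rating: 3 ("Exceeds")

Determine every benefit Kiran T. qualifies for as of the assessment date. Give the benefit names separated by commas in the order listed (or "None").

Service from 2020-02-05 to 2020-11-18: 287 days.
Flexible Spending Account — status part-time ✓; site Calgary ✗ (not Reno, Portland, or Denver) → not eligible.
Internet Stipend — status part-time ✓; service 287 days ≥ 9 months (≈270 days) ✓; site Calgary ✗ (not Fresno or Portland) → not eligible.
Paid Parental Leave — status part-time ✓ (not excluded); service 287 days ≥ 45 days ✓; 20 hrs/wk ≥ 15 ✓; age 51 ≥ 18 ✓ → eligible.
401(k) Plan — status part-time ✓; service 287 days ≥ 12 weeks (≈84 days) ✓; site Calgary ✗ (not Osaka or Fresno) → not eligible.
Long-Term Disability — status part-time ✓ (not excluded); service 287 days ≥ 2 months (≈60 days) ✓; grade P3 < P4 ✗ → not eligible.
Unlimited PTO Program — status part-time ✓; service 287 days < 18 months (≈540 days) ✗ → not eligible.
Fitness Allowance — service 287 days < 12 months (≈360 days) ✗ → not eligible.
Pet Insurance — status part-time ✓ (not excluded); service 287 days ≥ 120 days ✓; grade P3 ≥ P3 ✓; 20 hrs/wk < 30 ✗ → not eligible.
Tuition Reimbursement — service 287 days < 3 years (≈1095 days) ✗ → not eligible.

Paid Parental Leave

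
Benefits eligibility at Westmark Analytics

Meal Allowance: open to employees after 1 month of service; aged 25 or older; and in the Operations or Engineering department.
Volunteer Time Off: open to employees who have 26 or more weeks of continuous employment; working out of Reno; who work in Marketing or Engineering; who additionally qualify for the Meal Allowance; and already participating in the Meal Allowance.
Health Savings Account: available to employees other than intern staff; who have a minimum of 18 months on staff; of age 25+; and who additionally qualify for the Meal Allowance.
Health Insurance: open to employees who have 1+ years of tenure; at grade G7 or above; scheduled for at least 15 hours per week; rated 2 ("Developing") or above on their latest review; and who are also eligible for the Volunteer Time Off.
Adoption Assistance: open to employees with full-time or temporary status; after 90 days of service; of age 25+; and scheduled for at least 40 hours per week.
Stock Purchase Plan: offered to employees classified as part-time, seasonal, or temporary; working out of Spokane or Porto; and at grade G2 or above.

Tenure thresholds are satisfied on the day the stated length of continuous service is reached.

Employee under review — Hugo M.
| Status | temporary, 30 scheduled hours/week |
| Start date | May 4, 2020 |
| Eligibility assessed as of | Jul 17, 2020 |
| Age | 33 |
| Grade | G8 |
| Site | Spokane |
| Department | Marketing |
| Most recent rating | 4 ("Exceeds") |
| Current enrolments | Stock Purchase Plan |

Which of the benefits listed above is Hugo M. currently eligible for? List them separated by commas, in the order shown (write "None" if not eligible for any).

Stock Purchase Plan

Service from May 4, 2020 to Jul 17, 2020: 74 days.
Meal Allowance — service 74 days ≥ 1 month (≈30 days) ✓; age 33 ≥ 25 ✓; dept Marketing ✗ → not eligible.
Volunteer Time Off — service 74 days < 26 weeks (≈182 days) ✗ → not eligible.
Health Savings Account — status temporary ✓ (not excluded); service 74 days < 18 months (≈540 days) ✗ → not eligible.
Health Insurance — service 74 days < 1 year (≈365 days) ✗ → not eligible.
Adoption Assistance — status temporary ✓; service 74 days < 90 days ✗ → not eligible.
Stock Purchase Plan — status temporary ✓; site Spokane ✓; grade G8 ≥ G2 ✓ → eligible.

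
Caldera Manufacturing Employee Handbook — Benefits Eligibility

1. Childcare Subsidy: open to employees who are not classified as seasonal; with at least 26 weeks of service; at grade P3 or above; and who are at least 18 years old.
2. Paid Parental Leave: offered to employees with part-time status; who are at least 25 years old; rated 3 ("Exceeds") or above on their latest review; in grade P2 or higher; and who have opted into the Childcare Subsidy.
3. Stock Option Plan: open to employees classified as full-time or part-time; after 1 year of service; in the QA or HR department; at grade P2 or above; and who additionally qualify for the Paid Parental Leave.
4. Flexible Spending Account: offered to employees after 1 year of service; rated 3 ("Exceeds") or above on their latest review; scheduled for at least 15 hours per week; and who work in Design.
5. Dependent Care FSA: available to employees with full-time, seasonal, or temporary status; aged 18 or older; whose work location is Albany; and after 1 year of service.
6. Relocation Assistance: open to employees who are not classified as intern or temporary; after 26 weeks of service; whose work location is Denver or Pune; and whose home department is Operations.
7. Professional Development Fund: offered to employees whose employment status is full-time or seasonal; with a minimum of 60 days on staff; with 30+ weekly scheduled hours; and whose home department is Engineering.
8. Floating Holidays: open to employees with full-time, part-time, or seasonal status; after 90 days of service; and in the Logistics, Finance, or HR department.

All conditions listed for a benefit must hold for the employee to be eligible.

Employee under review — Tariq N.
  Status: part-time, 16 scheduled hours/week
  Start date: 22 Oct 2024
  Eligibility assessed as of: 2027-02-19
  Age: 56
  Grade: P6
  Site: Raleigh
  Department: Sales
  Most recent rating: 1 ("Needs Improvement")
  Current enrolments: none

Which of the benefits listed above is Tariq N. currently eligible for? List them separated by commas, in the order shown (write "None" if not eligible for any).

Childcare Subsidy

Service from 22 Oct 2024 to 2027-02-19: 850 days.
Childcare Subsidy — status part-time ✓ (not excluded); service 850 days ≥ 26 weeks (≈182 days) ✓; grade P6 ≥ P3 ✓; age 56 ≥ 18 ✓ → eligible.
Paid Parental Leave — status part-time ✓; age 56 ≥ 25 ✓; rating 1 < 3 ✗ → not eligible.
Stock Option Plan — status part-time ✓; service 850 days ≥ 1 year (≈365 days) ✓; dept Sales ✗ → not eligible.
Flexible Spending Account — service 850 days ≥ 1 year (≈365 days) ✓; rating 1 < 3 ✗ → not eligible.
Dependent Care FSA — status part-time ✗ (requires full-time, seasonal, or temporary) → not eligible.
Relocation Assistance — status part-time ✓ (not excluded); service 850 days ≥ 26 weeks (≈182 days) ✓; site Raleigh ✗ (not Denver or Pune) → not eligible.
Professional Development Fund — status part-time ✗ (requires full-time or seasonal) → not eligible.
Floating Holidays — status part-time ✓; service 850 days ≥ 90 days ✓; dept Sales ✗ → not eligible.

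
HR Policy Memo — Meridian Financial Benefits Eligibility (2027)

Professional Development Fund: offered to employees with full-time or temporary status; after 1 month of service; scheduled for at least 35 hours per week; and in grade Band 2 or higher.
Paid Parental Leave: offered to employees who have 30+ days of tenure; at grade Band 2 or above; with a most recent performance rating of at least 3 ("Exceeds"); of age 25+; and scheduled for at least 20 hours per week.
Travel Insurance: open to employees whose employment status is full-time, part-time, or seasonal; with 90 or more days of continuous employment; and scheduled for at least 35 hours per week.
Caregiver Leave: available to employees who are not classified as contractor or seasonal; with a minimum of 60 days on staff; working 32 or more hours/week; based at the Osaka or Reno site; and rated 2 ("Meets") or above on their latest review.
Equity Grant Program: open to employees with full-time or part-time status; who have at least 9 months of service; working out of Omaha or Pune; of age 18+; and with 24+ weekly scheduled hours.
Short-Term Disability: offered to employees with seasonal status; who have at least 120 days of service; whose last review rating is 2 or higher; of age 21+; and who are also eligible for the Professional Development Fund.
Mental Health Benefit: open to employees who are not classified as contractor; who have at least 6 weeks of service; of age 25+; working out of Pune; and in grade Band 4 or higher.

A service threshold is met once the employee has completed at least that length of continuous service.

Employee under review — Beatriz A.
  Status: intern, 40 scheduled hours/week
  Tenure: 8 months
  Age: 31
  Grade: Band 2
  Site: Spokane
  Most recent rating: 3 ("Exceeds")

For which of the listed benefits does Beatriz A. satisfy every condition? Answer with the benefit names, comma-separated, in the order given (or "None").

Paid Parental Leave

Professional Development Fund — status intern ✗ (requires full-time or temporary) → not eligible.
Paid Parental Leave — service 8 months ≥ 30 days ✓; grade Band 2 ≥ Band 2 ✓; rating 3 ≥ 3 ✓; age 31 ≥ 25 ✓; 40 hrs/wk ≥ 20 ✓ → eligible.
Travel Insurance — status intern ✗ (requires full-time, part-time, or seasonal) → not eligible.
Caregiver Leave — status intern ✓ (not excluded); service 8 months ≥ 60 days ✓; 40 hrs/wk ≥ 32 ✓; site Spokane ✗ (not Osaka or Reno) → not eligible.
Equity Grant Program — status intern ✗ (requires full-time or part-time) → not eligible.
Short-Term Disability — status intern ✗ (requires seasonal) → not eligible.
Mental Health Benefit — status intern ✓ (not excluded); service 8 months ≥ 6 weeks (≈42 days) ✓; age 31 ≥ 25 ✓; site Spokane ✗ (not Pune) → not eligible.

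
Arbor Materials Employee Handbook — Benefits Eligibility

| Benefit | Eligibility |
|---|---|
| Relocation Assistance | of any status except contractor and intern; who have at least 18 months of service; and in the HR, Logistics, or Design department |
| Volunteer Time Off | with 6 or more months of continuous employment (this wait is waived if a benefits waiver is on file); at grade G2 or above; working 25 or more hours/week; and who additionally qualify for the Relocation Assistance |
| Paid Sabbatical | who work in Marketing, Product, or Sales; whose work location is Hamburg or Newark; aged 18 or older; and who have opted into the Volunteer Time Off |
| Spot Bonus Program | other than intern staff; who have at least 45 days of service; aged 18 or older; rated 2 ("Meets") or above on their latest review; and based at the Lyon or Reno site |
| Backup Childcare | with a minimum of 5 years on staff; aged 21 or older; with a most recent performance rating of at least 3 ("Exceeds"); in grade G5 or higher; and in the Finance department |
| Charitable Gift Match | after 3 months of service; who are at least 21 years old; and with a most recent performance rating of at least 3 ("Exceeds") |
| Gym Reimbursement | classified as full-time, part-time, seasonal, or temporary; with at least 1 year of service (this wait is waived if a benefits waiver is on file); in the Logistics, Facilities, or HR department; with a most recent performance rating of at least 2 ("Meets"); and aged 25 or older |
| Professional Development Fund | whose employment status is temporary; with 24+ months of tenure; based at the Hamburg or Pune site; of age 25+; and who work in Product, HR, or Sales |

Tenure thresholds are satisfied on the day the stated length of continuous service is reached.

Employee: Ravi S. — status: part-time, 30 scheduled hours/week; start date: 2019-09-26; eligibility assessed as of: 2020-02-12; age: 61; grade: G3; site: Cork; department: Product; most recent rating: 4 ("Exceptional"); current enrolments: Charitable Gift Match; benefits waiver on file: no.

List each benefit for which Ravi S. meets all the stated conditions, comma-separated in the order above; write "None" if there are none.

Service from 2019-09-26 to 2020-02-12: 139 days.
Relocation Assistance — status part-time ✓ (not excluded); service 139 days < 18 months (≈540 days) ✗ → not eligible.
Volunteer Time Off — no waiver, service 139 days < 6 months (≈180 days) ✗ → not eligible.
Paid Sabbatical — dept Product ✓; site Cork ✗ (not Hamburg or Newark) → not eligible.
Spot Bonus Program — status part-time ✓ (not excluded); service 139 days ≥ 45 days ✓; age 61 ≥ 18 ✓; rating 4 ≥ 2 ✓; site Cork ✗ (not Lyon or Reno) → not eligible.
Backup Childcare — service 139 days < 5 years (≈1825 days) ✗ → not eligible.
Charitable Gift Match — service 139 days ≥ 3 months (≈90 days) ✓; age 61 ≥ 21 ✓; rating 4 ≥ 3 ✓ → eligible.
Gym Reimbursement — status part-time ✓; no waiver, service 139 days < 1 year (≈365 days) ✗ → not eligible.
Professional Development Fund — status part-time ✗ (requires temporary) → not eligible.

Charitable Gift Match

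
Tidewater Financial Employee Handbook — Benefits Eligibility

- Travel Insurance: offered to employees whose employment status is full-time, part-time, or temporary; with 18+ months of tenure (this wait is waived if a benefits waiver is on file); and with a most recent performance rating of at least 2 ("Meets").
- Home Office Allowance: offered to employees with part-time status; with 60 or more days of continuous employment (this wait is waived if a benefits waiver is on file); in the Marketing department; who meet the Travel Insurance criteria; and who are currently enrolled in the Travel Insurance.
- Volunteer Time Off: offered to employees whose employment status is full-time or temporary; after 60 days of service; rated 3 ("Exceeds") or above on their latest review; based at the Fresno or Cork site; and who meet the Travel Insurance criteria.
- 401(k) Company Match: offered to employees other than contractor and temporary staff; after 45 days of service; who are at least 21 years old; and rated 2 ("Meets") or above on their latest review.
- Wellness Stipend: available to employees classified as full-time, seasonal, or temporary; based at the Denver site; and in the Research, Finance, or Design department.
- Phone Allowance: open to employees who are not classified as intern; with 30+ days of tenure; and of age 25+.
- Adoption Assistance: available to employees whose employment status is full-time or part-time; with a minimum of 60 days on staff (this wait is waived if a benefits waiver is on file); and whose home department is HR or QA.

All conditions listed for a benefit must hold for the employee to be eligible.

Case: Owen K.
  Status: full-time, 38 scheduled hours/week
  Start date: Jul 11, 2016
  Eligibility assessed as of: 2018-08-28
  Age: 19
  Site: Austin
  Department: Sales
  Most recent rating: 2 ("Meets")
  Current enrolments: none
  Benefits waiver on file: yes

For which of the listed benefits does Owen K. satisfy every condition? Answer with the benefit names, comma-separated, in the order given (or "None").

Travel Insurance

Service from Jul 11, 2016 to 2018-08-28: 778 days.
Travel Insurance — status full-time ✓; benefits waiver on file ✓; rating 2 ≥ 2 ✓ → eligible.
Home Office Allowance — status full-time ✗ (requires part-time) → not eligible.
Volunteer Time Off — status full-time ✓; service 778 days ≥ 60 days ✓; rating 2 < 3 ✗ → not eligible.
401(k) Company Match — status full-time ✓ (not excluded); service 778 days ≥ 45 days ✓; age 19 < 21 ✗ → not eligible.
Wellness Stipend — status full-time ✓; site Austin ✗ (not Denver) → not eligible.
Phone Allowance — status full-time ✓ (not excluded); service 778 days ≥ 30 days ✓; age 19 < 25 ✗ → not eligible.
Adoption Assistance — status full-time ✓; benefits waiver on file ✓; dept Sales ✗ → not eligible.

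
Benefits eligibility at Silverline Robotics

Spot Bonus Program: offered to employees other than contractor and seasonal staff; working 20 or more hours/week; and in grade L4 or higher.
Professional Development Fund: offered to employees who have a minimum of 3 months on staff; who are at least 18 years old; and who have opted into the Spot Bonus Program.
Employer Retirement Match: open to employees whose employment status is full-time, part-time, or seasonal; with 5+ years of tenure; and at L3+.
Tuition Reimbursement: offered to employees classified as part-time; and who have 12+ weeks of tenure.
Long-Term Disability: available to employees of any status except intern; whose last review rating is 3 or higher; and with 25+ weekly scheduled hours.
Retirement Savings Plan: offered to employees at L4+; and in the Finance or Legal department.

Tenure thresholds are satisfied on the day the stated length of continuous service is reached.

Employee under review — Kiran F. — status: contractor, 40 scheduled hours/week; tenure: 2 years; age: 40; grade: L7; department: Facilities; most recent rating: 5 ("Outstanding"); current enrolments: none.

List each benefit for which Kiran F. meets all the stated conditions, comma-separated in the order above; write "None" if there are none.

Long-Term Disability

Spot Bonus Program — status contractor ✗ (excluded) → not eligible.
Professional Development Fund — service 2 years ≥ 3 months (≈90 days) ✓; age 40 ≥ 18 ✓; not enrolled in Spot Bonus Program ✗ → not eligible.
Employer Retirement Match — status contractor ✗ (requires full-time, part-time, or seasonal) → not eligible.
Tuition Reimbursement — status contractor ✗ (requires part-time) → not eligible.
Long-Term Disability — status contractor ✓ (not excluded); rating 5 ≥ 3 ✓; 40 hrs/wk ≥ 25 ✓ → eligible.
Retirement Savings Plan — grade L7 ≥ L4 ✓; dept Facilities ✗ → not eligible.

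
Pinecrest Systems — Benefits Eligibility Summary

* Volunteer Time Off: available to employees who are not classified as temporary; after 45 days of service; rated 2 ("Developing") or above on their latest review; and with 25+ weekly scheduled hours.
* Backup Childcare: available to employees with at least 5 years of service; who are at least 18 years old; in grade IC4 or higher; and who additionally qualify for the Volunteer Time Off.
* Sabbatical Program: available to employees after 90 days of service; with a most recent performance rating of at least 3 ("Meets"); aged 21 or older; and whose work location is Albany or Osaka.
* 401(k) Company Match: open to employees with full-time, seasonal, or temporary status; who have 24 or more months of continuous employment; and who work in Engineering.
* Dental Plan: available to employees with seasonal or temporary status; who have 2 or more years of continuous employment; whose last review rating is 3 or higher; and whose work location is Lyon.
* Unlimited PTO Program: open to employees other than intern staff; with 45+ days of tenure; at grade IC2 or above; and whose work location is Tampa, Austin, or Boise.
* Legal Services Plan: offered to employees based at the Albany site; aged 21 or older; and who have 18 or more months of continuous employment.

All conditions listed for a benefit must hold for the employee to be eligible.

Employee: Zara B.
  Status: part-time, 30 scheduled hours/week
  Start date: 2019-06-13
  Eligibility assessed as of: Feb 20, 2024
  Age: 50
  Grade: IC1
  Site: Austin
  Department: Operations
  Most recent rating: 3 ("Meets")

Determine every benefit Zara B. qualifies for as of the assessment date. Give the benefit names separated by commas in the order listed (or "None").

Volunteer Time Off

Service from 2019-06-13 to Feb 20, 2024: 1713 days.
Volunteer Time Off — status part-time ✓ (not excluded); service 1713 days ≥ 45 days ✓; rating 3 ≥ 2 ✓; 30 hrs/wk ≥ 25 ✓ → eligible.
Backup Childcare — service 1713 days < 5 years (≈1825 days) ✗ → not eligible.
Sabbatical Program — service 1713 days ≥ 90 days ✓; rating 3 ≥ 3 ✓; age 50 ≥ 21 ✓; site Austin ✗ (not Albany or Osaka) → not eligible.
401(k) Company Match — status part-time ✗ (requires full-time, seasonal, or temporary) → not eligible.
Dental Plan — status part-time ✗ (requires seasonal or temporary) → not eligible.
Unlimited PTO Program — status part-time ✓ (not excluded); service 1713 days ≥ 45 days ✓; grade IC1 < IC2 ✗ → not eligible.
Legal Services Plan — site Austin ✗ (not Albany) → not eligible.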